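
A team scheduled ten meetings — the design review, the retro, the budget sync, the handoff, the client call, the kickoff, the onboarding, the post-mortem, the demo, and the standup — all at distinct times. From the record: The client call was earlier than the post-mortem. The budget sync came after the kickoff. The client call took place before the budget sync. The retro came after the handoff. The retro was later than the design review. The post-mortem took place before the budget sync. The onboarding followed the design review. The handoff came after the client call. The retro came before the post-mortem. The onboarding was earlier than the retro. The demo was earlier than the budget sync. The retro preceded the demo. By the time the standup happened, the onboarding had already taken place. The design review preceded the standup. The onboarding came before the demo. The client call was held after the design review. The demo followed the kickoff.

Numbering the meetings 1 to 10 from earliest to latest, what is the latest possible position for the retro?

The retro must come before the budget sync, the demo, and the post-mortem — 3 meetings forced after it.
Everything else can be placed before the retro in some valid order, so the retro can sit as late as position 10 − 3 = 7.

7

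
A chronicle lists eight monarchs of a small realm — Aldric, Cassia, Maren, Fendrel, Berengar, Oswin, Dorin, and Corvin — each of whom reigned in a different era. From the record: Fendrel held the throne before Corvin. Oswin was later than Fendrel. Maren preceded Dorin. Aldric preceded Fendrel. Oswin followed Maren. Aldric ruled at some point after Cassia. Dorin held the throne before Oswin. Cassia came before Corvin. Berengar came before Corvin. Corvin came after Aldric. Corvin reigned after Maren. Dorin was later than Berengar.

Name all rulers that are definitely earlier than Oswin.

Aldric, Berengar, Cassia, Dorin, Fendrel, Maren

Directly stated before Oswin: Dorin, Fendrel, and Maren.
Aldric reaches Oswin via Aldric → Fendrel → Oswin.
Berengar reaches Oswin via Berengar → Dorin → Oswin.
Cassia reaches Oswin via Cassia → Aldric → Fendrel → Oswin.
No chain forces Corvin ahead of Oswin.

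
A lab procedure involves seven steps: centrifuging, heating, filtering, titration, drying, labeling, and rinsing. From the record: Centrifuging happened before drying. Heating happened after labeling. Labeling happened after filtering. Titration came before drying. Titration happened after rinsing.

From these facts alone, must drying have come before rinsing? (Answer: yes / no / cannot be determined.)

Tracing the constraints gives rinsing → titration → drying, so rinsing must come before drying.
That means drying cannot be before rinsing.

no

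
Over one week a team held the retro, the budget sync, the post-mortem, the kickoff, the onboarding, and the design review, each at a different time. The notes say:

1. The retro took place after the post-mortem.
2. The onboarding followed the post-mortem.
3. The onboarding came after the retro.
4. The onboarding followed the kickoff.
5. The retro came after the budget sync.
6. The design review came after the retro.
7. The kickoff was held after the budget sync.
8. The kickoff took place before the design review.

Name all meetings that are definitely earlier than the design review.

Directly stated before the design review: the kickoff and the retro.
The budget sync reaches the design review via the budget sync → the kickoff → the design review.
The post-mortem reaches the design review via the post-mortem → the retro → the design review.
No chain forces the onboarding ahead of the design review.

the budget sync, the kickoff, the post-mortem, the retro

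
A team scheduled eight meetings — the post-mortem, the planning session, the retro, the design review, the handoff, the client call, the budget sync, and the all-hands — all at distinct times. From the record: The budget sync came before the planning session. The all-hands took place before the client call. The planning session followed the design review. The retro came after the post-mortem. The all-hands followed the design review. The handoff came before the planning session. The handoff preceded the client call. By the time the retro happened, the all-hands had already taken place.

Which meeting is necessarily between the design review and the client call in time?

Tracing the constraints gives the design review → the all-hands → the client call, so the all-hands sits after the design review and before the client call.
No other meeting is forced both after the design review and before the client call.

the all-hands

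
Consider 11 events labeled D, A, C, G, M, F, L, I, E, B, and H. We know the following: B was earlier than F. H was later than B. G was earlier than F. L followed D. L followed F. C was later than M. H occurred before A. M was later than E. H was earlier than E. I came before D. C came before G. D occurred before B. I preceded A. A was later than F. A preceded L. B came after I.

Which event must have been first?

I has a chain of constraints placing it before every other event, so I must be first.

I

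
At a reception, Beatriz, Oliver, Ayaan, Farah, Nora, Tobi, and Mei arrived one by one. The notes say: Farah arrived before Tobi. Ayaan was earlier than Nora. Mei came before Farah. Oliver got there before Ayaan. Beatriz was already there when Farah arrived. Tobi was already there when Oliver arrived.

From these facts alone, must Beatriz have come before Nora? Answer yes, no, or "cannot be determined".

yes

Chain the constraints: Beatriz → Farah → Tobi → Oliver → Ayaan → Nora. Each link is directly stated, so Beatriz comes before Nora.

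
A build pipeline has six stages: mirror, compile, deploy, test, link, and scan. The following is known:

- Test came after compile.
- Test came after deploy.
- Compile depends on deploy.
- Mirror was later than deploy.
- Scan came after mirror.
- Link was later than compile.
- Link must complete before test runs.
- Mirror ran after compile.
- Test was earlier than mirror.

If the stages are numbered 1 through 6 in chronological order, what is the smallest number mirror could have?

Compile, deploy, link, and test must all come before mirror — 4 forced predecessors.
Nothing else is forced ahead of mirror, so its earliest slot is position 4 + 1 = 5.

5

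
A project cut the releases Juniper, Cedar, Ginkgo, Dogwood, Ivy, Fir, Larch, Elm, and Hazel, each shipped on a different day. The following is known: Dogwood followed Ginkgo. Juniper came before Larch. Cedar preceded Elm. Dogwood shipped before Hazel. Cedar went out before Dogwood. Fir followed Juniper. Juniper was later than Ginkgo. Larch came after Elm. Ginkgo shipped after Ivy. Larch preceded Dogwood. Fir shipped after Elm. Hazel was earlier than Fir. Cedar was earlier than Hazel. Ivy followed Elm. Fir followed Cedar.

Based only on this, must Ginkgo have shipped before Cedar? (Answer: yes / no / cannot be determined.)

Tracing the constraints gives Cedar → Elm → Ivy → Ginkgo, so Cedar must come before Ginkgo.
That means Ginkgo cannot be before Cedar.

no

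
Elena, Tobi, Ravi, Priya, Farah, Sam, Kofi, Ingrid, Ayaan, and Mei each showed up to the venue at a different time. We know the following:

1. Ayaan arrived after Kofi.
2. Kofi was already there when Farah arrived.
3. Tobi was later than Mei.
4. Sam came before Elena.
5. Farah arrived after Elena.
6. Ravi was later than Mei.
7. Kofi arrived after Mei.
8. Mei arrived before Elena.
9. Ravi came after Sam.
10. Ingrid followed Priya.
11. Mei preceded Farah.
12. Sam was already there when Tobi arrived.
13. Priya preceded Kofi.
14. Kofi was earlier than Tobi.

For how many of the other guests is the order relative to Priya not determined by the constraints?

4

Forced after Priya: Ayaan, Farah, Ingrid, Kofi, and Tobi.
That leaves Elena, Mei, Ravi, and Sam with no forced order relative to Priya — 4.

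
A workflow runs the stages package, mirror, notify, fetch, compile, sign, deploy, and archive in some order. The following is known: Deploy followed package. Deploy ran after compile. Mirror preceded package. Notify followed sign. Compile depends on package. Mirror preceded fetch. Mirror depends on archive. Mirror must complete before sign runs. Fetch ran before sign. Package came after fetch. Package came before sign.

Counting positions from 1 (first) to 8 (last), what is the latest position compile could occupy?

Compile must come before deploy — 1 stage forced after it.
Everything else can be placed before compile in some valid order, so compile can sit as late as position 8 − 1 = 7.

7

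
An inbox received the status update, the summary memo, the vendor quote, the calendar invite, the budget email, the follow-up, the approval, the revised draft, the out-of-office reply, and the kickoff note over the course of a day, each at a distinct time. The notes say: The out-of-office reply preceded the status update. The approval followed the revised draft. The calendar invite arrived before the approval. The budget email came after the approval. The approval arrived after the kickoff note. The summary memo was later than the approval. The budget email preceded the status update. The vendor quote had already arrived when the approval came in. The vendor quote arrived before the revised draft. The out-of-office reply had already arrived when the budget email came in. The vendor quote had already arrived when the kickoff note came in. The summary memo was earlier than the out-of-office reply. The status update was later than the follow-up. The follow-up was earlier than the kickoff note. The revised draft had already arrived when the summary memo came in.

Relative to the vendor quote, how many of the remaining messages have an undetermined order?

Forced after the vendor quote: the approval, the budget email, the kickoff note, the out-of-office reply, the revised draft, the status update, and the summary memo.
That leaves the calendar invite and the follow-up with no forced order relative to the vendor quote — 2.

2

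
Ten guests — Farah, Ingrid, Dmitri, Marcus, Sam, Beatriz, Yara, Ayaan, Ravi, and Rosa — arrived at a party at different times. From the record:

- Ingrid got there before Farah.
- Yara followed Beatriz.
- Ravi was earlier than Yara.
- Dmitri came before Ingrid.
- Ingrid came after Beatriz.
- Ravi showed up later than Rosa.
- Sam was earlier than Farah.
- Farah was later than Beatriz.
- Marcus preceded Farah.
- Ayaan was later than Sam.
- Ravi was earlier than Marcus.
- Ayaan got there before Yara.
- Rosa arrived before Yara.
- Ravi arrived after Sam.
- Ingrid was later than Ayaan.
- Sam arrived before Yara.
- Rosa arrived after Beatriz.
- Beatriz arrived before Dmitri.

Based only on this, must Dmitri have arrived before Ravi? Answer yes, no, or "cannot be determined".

cannot be determined

No chain of stated constraints runs from Dmitri to Ravi, and none runs from Ravi to Dmitri either.
So the relative order of Dmitri and Ravi is not fixed by the given facts.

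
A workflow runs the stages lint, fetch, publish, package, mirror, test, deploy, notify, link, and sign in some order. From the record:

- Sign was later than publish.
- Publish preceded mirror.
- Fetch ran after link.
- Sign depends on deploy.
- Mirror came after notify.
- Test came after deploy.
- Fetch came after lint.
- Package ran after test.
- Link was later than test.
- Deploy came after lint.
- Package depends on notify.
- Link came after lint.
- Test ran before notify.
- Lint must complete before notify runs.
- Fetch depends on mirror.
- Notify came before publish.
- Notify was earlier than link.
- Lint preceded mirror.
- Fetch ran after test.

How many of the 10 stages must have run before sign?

Directly stated before sign: deploy and publish.
Lint reaches sign via lint → deploy → sign.
Notify reaches sign via notify → publish → sign.
Test reaches sign via test → notify → publish → sign.
That's deploy, lint, notify, publish, and test — 5 in all.

5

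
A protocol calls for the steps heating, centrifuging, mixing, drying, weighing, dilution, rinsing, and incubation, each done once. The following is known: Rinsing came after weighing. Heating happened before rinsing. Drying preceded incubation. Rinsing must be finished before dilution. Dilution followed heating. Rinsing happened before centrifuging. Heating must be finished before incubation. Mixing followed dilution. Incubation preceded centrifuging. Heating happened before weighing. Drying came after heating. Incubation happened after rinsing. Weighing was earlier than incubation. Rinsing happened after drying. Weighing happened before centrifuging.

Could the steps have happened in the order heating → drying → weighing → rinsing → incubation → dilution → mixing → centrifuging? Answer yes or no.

Check each stated constraint against the proposed order — e.g. heating is ahead of dilution; weighing is ahead of centrifuging. Every pair is in the required order; nothing is violated.

yes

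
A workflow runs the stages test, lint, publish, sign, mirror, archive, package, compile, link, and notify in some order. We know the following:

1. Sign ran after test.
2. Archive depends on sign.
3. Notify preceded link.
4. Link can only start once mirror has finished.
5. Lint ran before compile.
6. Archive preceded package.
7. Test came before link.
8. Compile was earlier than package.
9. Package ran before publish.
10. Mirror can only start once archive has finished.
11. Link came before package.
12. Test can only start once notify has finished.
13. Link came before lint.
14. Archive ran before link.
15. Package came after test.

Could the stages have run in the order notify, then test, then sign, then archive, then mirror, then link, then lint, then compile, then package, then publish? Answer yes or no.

Check each stated constraint against the proposed order — e.g. notify is ahead of link; test is ahead of package. Every pair is in the required order; nothing is violated.

yes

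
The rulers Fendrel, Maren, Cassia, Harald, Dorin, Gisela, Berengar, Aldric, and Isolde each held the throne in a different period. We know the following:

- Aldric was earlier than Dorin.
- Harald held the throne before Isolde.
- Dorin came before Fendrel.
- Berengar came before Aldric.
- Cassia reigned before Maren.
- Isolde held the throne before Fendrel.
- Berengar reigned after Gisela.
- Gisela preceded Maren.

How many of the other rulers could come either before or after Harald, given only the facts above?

6

Forced after Harald: Fendrel and Isolde.
That leaves Aldric, Berengar, Cassia, Dorin, Gisela, and Maren with no forced order relative to Harald — 6.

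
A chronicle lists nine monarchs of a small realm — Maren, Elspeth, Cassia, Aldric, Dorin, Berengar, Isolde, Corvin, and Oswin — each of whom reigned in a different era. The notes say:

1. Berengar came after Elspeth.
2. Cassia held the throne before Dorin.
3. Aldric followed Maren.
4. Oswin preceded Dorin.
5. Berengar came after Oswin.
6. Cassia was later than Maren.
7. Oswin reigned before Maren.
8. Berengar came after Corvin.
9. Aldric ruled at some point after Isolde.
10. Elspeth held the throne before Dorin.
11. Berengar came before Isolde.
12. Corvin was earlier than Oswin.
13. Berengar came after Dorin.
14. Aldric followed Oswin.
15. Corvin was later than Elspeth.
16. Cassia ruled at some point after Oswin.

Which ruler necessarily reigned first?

Elspeth

Elspeth has a chain of constraints placing them before every other ruler, so Elspeth must be first.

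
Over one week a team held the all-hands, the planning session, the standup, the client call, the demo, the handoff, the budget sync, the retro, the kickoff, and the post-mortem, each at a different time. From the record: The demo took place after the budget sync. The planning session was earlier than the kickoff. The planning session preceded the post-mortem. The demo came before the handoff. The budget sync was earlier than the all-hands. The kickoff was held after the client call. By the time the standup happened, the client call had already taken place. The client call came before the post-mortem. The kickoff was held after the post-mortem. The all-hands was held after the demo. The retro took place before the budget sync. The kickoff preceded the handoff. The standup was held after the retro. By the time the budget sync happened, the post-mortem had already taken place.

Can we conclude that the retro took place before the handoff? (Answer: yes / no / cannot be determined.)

yes

Chain the constraints: the retro → the budget sync → the demo → the handoff. Each link is directly stated, so the retro comes before the handoff.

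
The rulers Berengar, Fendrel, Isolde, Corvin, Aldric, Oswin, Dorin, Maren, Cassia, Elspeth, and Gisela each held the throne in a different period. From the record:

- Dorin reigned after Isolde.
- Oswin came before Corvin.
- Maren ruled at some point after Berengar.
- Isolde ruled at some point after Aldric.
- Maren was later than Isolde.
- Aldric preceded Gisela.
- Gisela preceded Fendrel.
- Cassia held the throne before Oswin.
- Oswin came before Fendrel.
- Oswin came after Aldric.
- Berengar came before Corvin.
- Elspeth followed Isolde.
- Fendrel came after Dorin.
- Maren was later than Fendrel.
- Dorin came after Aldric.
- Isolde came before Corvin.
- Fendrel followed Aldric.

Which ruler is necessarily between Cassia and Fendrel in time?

Oswin

Tracing the constraints gives Cassia → Oswin → Fendrel, so Oswin sits after Cassia and before Fendrel.
No other ruler is forced both after Cassia and before Fendrel.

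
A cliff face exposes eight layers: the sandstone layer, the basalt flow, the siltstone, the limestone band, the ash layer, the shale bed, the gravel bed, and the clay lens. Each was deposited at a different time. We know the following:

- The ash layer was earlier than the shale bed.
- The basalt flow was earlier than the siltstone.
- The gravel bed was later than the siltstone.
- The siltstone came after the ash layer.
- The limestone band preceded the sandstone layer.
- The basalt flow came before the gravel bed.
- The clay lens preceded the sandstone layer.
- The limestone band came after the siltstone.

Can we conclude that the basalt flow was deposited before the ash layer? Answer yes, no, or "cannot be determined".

No chain of stated constraints runs from the basalt flow to the ash layer, and none runs from the ash layer to the basalt flow either.
So the relative order of the basalt flow and the ash layer is not fixed by the given facts.

cannot be determined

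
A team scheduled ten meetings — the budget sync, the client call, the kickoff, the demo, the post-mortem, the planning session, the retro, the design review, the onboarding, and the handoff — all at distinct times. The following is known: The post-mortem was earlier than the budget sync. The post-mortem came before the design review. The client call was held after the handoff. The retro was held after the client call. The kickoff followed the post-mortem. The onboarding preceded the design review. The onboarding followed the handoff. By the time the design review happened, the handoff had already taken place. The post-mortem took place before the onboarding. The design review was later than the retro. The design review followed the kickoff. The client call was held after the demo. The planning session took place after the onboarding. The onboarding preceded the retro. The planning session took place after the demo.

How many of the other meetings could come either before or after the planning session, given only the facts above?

5

Forced before the planning session: the demo, the handoff, the onboarding, and the post-mortem.
That leaves the budget sync, the client call, the design review, the kickoff, and the retro with no forced order relative to the planning session — 5.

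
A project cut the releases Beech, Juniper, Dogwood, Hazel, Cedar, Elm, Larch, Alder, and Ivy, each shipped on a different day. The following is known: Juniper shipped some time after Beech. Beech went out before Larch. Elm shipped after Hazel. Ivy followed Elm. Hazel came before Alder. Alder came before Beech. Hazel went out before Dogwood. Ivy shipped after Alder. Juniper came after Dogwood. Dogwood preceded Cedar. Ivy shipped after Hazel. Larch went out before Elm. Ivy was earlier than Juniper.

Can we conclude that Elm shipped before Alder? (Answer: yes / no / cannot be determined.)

Tracing the constraints gives Alder → Beech → Larch → Elm, so Alder must come before Elm.
That means Elm cannot be before Alder.

no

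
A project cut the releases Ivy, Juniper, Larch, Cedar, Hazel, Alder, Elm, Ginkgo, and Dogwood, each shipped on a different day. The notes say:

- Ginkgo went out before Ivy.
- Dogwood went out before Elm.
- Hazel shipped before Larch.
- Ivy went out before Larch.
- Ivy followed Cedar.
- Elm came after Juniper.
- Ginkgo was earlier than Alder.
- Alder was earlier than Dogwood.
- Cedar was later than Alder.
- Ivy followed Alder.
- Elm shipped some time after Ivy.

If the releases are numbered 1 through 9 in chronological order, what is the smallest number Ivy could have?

Alder, Cedar, and Ginkgo must all come before Ivy — 3 forced predecessors.
Nothing else is forced ahead of Ivy, so its earliest slot is position 3 + 1 = 4.

4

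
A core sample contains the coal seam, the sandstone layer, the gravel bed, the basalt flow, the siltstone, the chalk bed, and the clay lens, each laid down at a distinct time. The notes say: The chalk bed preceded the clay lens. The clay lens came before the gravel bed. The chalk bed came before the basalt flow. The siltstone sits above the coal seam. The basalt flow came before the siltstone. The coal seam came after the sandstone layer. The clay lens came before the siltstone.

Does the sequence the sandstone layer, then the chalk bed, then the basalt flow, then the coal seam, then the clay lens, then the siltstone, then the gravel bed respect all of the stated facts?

Check each stated constraint against the proposed order — e.g. the sandstone layer is ahead of the coal seam; the basalt flow is ahead of the siltstone. Every pair is in the required order; nothing is violated.

yes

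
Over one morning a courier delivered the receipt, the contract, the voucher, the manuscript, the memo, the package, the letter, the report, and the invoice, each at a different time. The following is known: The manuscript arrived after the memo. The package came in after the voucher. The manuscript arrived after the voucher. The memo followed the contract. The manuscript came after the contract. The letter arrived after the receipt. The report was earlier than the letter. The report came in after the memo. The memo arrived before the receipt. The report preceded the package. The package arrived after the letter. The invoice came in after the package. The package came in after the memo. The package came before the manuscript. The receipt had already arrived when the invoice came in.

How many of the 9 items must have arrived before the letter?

4

Directly stated before the letter: the receipt and the report.
The contract reaches the letter via the contract → the memo → the report → the letter.
The memo reaches the letter via the memo → the report → the letter.
That's the contract, the memo, the receipt, and the report — 4 in all.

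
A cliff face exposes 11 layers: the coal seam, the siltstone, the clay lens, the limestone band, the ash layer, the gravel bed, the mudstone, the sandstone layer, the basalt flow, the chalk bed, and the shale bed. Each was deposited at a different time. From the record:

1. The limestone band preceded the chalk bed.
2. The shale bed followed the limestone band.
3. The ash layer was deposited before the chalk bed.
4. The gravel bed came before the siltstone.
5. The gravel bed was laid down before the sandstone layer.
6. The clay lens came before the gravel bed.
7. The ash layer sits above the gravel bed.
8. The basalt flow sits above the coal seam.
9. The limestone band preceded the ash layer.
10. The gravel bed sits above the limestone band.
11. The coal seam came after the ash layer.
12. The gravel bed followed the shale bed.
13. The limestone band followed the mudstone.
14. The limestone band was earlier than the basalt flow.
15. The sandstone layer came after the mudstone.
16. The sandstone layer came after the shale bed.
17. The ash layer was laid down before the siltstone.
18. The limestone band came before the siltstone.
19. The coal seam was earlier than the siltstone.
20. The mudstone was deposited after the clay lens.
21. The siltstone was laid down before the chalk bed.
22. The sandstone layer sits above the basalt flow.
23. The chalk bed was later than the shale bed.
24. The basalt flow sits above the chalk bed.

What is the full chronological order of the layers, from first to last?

the clay lens, the mudstone, the limestone band, the shale bed, the gravel bed, the ash layer, the coal seam, the siltstone, the chalk bed, the basalt flow, the sandstone layer

The constraints fix every adjacent pair, so only one ordering works:
the clay lens → the mudstone → the limestone band → the shale bed → the gravel bed → the ash layer → the coal seam → the siltstone → the chalk bed → the basalt flow → the sandstone layer.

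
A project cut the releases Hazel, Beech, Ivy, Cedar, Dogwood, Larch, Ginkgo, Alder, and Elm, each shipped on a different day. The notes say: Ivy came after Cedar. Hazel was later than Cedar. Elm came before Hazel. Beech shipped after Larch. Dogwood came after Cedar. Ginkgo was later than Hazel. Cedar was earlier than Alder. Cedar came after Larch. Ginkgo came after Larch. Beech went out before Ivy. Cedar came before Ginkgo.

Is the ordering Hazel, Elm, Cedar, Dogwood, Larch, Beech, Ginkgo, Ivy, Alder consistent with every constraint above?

no

The constraints require Larch before Cedar, but in the proposed sequence Cedar appears ahead of Larch. That one violation is enough.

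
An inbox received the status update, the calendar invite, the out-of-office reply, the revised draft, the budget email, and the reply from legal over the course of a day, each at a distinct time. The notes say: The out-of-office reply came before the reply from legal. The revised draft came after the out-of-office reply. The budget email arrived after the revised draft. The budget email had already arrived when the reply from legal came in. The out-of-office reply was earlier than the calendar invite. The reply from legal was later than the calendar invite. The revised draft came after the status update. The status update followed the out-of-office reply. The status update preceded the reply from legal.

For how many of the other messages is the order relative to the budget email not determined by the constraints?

1

Forced before the budget email: the out-of-office reply, the revised draft, and the status update; forced after the budget email: the reply from legal.
That leaves the calendar invite with no forced order relative to the budget email — 1.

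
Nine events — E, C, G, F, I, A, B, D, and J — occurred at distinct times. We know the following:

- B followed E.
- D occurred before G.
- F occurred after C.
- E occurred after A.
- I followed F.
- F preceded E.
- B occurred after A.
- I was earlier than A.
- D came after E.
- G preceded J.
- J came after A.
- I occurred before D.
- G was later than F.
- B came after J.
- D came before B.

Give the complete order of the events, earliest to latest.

The constraints fix every adjacent pair, so only one ordering works:
C → F → I → A → E → D → G → J → B.

C, F, I, A, E, D, G, J, B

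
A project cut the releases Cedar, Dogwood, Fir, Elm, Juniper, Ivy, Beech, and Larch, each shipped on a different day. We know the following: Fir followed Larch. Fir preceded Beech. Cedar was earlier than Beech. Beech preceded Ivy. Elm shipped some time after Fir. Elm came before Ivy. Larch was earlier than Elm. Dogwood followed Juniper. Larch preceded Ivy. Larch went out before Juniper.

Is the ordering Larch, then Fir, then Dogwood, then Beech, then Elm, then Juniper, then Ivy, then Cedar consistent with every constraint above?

The constraints require Juniper before Dogwood, but in the proposed sequence Dogwood appears ahead of Juniper. That one violation is enough.

no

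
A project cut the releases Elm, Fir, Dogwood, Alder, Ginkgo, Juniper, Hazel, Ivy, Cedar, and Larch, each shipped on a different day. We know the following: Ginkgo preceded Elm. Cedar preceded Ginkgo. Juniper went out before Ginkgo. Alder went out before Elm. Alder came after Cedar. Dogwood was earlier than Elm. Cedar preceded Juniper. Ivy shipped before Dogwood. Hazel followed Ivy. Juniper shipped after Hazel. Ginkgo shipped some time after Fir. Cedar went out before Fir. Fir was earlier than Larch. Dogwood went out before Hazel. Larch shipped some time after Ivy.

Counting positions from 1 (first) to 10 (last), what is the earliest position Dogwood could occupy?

Ivy must come before Dogwood — 1 forced predecessor.
Nothing else is forced ahead of Dogwood, so its earliest slot is position 1 + 1 = 2.

2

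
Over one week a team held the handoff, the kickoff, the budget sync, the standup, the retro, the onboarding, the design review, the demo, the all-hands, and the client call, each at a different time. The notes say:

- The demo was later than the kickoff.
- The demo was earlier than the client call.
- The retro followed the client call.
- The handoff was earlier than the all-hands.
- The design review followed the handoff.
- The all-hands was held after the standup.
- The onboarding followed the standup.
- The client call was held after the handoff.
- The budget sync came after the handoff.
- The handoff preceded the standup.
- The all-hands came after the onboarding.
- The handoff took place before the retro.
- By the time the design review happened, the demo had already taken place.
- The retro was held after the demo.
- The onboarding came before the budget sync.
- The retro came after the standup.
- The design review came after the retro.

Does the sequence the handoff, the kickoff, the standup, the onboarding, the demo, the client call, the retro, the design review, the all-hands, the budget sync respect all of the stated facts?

Check each stated constraint against the proposed order — e.g. the handoff is ahead of the all-hands; the handoff is ahead of the budget sync. Every pair is in the required order; nothing is violated.

yes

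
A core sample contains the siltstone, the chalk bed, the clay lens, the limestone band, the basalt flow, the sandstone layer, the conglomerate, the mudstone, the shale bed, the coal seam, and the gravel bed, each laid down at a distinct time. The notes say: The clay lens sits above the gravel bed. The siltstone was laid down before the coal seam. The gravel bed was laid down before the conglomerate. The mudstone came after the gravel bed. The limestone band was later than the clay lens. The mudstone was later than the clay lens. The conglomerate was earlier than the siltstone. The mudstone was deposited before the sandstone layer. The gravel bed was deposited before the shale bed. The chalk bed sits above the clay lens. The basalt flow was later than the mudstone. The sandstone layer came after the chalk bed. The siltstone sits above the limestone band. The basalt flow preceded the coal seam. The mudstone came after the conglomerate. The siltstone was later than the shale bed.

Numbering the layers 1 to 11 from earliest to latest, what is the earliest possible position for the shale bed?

2

The gravel bed must come before the shale bed — 1 forced predecessor.
Nothing else is forced ahead of the shale bed, so its earliest slot is position 1 + 1 = 2.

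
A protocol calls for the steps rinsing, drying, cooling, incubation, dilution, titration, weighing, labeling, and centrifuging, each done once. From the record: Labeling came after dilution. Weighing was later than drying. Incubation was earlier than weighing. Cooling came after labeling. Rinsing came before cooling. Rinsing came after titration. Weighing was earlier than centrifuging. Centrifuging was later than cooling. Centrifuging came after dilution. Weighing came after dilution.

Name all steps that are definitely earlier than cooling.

dilution, labeling, rinsing, titration

Directly stated before cooling: labeling and rinsing.
Dilution reaches cooling via dilution → labeling → cooling.
Titration reaches cooling via titration → rinsing → cooling.
No chain forces drying (or any of the others) ahead of cooling.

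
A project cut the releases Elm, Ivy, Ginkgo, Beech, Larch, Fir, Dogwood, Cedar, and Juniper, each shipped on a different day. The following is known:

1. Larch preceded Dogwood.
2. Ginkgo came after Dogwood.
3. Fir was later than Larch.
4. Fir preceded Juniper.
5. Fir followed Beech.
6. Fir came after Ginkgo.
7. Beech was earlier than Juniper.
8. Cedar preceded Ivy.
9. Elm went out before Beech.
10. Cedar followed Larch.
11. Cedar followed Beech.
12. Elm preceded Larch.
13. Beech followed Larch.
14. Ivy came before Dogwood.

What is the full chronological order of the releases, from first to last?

Elm, Larch, Beech, Cedar, Ivy, Dogwood, Ginkgo, Fir, Juniper

The constraints fix every adjacent pair, so only one ordering works:
Elm → Larch → Beech → Cedar → Ivy → Dogwood → Ginkgo → Fir → Juniper.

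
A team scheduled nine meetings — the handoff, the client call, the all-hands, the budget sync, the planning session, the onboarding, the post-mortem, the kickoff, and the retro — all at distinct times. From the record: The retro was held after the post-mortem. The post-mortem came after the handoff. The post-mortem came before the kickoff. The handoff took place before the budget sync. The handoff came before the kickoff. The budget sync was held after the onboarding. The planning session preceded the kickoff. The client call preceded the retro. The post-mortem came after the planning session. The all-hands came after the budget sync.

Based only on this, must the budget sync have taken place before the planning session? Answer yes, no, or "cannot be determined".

cannot be determined

No chain of stated constraints runs from the budget sync to the planning session, and none runs from the planning session to the budget sync either.
So the relative order of the budget sync and the planning session is not fixed by the given facts.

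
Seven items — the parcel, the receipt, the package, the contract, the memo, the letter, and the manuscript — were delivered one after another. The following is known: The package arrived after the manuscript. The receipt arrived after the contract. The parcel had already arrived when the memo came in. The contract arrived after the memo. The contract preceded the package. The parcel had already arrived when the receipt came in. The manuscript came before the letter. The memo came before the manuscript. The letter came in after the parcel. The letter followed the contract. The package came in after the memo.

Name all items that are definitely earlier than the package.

the contract, the manuscript, the memo, the parcel

Directly stated before the package: the contract, the manuscript, and the memo.
The parcel reaches the package via the parcel → the memo → the package.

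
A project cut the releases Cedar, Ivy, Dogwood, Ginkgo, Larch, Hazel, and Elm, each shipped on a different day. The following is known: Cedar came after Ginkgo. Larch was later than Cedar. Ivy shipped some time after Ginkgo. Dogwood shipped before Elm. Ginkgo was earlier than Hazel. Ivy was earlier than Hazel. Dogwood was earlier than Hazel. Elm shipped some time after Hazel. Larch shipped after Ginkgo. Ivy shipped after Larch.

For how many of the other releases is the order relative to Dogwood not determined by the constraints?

Forced after Dogwood: Elm and Hazel.
That leaves Cedar, Ginkgo, Ivy, and Larch with no forced order relative to Dogwood — 4.

4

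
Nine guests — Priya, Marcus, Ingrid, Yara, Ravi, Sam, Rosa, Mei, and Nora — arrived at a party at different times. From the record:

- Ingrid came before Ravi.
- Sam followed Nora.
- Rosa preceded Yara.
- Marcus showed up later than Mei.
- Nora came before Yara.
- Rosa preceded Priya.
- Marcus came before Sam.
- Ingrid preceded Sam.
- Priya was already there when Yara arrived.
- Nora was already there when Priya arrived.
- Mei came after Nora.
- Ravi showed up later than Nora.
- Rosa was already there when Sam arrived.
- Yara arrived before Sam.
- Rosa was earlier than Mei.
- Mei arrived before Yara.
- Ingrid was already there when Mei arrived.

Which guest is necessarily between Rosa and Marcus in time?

Tracing the constraints gives Rosa → Mei → Marcus, so Mei sits after Rosa and before Marcus.
No other guest is forced both after Rosa and before Marcus.

Mei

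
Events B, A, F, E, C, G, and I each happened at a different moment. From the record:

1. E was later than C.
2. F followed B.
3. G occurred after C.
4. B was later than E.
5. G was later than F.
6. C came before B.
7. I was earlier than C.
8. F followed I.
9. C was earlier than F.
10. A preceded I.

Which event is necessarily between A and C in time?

I

Tracing the constraints gives A → I → C, so I sits after A and before C.
No other event is forced both after A and before C.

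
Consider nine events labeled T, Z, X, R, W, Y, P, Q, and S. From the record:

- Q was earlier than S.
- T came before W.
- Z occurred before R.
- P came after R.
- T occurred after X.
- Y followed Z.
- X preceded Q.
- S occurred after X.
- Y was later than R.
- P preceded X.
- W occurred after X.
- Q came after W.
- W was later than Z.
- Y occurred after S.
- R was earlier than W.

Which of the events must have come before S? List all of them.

P, Q, R, T, W, X, Z

Directly stated before S: Q and X.
P reaches S via P → X → S.
R reaches S via R → P → X → S.
T reaches S via T → W → Q → S.
Likewise W and Z each reach S by chaining the stated constraints.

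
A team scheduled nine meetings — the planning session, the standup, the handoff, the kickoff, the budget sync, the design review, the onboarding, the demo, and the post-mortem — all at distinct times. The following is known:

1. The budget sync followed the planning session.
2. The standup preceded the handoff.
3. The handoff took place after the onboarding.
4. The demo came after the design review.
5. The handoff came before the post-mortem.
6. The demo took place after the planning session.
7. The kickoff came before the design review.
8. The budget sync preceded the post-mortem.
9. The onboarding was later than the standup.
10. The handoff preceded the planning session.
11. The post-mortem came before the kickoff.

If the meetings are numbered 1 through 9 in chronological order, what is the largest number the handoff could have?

3

The handoff must come before the budget sync, the demo, the design review, the kickoff, the planning session, and the post-mortem — 6 meetings forced after it.
Everything else can be placed before the handoff in some valid order, so the handoff can sit as late as position 9 − 6 = 3.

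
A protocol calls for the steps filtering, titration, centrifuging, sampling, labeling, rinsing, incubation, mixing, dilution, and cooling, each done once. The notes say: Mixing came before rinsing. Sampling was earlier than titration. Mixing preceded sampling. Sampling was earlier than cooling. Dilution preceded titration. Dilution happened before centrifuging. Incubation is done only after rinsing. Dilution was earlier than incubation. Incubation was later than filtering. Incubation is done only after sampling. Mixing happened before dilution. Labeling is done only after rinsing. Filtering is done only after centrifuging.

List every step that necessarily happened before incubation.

centrifuging, dilution, filtering, mixing, rinsing, sampling

Directly stated before incubation: dilution, filtering, rinsing, and sampling.
Centrifuging reaches incubation via centrifuging → filtering → incubation.
Mixing reaches incubation via mixing → rinsing → incubation.
No chain forces cooling (or any of the others) ahead of incubation.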